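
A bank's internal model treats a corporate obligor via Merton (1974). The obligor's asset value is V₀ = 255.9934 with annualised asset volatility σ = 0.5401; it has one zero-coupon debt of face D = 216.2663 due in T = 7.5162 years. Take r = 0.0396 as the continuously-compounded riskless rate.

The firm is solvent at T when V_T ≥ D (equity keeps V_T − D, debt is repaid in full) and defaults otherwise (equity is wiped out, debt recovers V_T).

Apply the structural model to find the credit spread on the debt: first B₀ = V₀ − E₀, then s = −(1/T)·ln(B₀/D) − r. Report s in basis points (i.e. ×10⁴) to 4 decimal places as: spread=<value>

Work the structural quantities from V₀ = 255.9934 against face 216.2663:
d₁ = [ln(V₀/D) + (r + σ²/2)T] / (σ√T)
   = [ln(255.9934/216.2663) + (0.0396 + 0.5·0.5401²)·7.5162] / (0.5401·√7.5162)
   = [0.168641 + 1.393909] / 1.480721 = 1.055263
d₂ = d₁ − σ√T = 1.055263 − 1.480721 = -0.425458
N(d₁) = 0.854347,  N(d₂) = 0.335251,  e^(−rT) = 0.742567
E₀ = V₀·N(d₁) − D·e^(−rT)·N(d₂)
   = 255.9934·0.854347 − 216.2663·0.742567·0.335251 = 164.868531
B₀ = V₀ − E₀ = 255.9934 − 164.868531 = 91.124869
spread = −(1/T)·ln(B₀/D) − r = −(1/7.5162)·ln(91.124869/216.2663) − 0.0396 = 0.07538893
in basis points: 0.07538893 × 10⁴ = 753.8893 bp

spread=753.8893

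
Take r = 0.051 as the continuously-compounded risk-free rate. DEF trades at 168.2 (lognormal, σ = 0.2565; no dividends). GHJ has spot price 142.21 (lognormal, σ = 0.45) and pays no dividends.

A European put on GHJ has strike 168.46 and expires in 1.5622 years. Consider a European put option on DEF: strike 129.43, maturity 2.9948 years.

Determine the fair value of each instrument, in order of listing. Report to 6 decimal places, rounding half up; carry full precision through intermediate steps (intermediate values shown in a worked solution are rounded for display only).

[GHJ put K=168.46]
σ√T = 0.45·√1.5622 = 0.562446
d₁ = (ln(S/K) + (r+σ²/2)T) / (σ√T) = (ln(142.21/168.46) + (0.051+0.45²/2)·1.5622) / 0.562446 = (-0.169393 + 0.237845) / 0.562446 = 0.121703
d₂ = d₁ − σ√T = 0.121703 − 0.562446 = -0.440743
e^{−rT} = 0.923419
N(−d₁) = 0.451567,  N(−d₂) = 0.670300
price = K·e^{−rT}·N(−d₂) − S·N(−d₁) = 104.271371 − 64.217351 = 40.054020
[DEF put K=129.43]
σ√T = 0.2565·√2.9948 = 0.443886
d₁ = (ln(S/K) + (r+σ²/2)T) / (σ√T) = (ln(168.2/129.43) + (0.051+0.2565²/2)·2.9948) / 0.443886 = (0.262014 + 0.251252) / 0.443886 = 1.156301
d₂ = d₁ − σ√T = 1.156301 − 0.443886 = 0.712415
e^{−rT} = 0.858357
N(−d₁) = 0.123779,  N(−d₂) = 0.238104
price = K·e^{−rT}·N(−d₂) − S·N(−d₁) = 26.452667 − 20.819630 = 5.633037

price(GHJ put K=168.46) = 40.054020
price(DEF put K=129.43) = 5.633037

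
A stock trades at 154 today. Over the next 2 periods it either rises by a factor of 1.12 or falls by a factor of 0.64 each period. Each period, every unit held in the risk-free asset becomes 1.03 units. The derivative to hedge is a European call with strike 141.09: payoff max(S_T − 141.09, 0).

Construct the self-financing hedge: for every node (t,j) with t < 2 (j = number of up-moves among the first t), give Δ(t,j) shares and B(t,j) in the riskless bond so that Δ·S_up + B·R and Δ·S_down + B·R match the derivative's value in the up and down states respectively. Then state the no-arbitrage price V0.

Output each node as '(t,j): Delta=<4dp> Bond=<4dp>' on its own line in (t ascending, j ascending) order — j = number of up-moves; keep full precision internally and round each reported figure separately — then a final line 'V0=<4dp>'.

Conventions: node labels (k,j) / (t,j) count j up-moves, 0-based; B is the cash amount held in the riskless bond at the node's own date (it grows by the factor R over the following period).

Since d<R<u, set p* = (R−d)/(u−d) = 0.8125; price each node as the discounted p*-expectation of its children.
Terminal payoffs: V(2,0)=0.0000, V(2,1)=0.0000, V(2,2)=52.0876
Node (1,0) S=98.5600: V=(p*·0.0000+(1−p*)·0.0000)/1.03=0.0000; Δ=(0.0000−0.0000)/(110.3872−63.0784)=0.0000; B=V−Δ·S=0.0000
Node (1,1) S=172.4800: V=(p*·52.0876+(1−p*)·0.0000)/1.03=41.0885; Δ=(52.0876−0.0000)/(193.1776−110.3872)=0.6292; B=V−Δ·S=-67.4273
Node (0,0) S=154.0000: V=(p*·41.0885+(1−p*)·0.0000)/1.03=32.4121; Δ=(41.0885−0.0000)/(172.4800−98.5600)=0.5559; B=V−Δ·S=-53.1890
Check: Δ(0,0)·S0 + B(0,0) = 32.4121 = V0.

(0,0): Delta=0.5559 Bond=-53.1890
(1,0): Delta=0.0000 Bond=0.0000
(1,1): Delta=0.6292 Bond=-67.4273
V0=32.4121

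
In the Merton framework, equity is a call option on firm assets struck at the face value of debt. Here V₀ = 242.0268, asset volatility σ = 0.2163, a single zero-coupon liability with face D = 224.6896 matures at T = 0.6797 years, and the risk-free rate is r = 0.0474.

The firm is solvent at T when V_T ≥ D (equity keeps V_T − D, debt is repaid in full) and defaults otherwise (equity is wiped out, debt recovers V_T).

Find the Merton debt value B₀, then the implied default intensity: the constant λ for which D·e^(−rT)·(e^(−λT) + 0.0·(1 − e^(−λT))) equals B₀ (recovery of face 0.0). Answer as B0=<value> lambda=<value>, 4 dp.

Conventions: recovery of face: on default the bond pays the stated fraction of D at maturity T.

B0=210.6502 lambda=0.0475

Work the structural quantities from V₀ = 242.0268 against face 224.6896:
d₁ = [ln(V₀/D) + (r + σ²/2)T] / (σ√T)
   = [ln(242.0268/224.6896) + (0.0474 + 0.5·0.2163²)·0.6797] / (0.2163·√0.6797)
   = [0.074329 + 0.048118] / 0.178326 = 0.686643
d₂ = d₁ − σ√T = 0.686643 − 0.178326 = 0.508317
N(d₁) = 0.753846,  N(d₂) = 0.694384,  e^(−rT) = 0.968296
E₀ = V₀·N(d₁) − D·e^(−rT)·N(d₂)
   = 242.0268·0.753846 − 224.6896·0.968296·0.694384 = 31.376552
B₀ = V₀ − E₀ = 242.0268 − 31.376552 = 210.650248
e^(−λT) = (B₀·e^(rT)/D − 0)/(1 − 0) = (210.6502·1.032742/224.6896 − 0)/1 = 0.96821300
λ = −ln(0.96821300)/0.6797 = 0.047526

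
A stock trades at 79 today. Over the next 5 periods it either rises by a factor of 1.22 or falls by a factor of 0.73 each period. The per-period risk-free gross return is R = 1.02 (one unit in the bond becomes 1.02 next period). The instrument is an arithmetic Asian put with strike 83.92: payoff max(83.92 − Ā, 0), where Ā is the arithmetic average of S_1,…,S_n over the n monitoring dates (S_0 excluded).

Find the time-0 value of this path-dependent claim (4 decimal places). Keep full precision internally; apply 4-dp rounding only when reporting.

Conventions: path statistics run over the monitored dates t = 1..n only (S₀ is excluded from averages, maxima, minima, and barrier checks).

No-arbitrage gives p* = (R−d)/(u−d) = 0.5918: enumerate every path, weight its payoff by its p*-probability, and discount by R^5.
Enumerate all 2^5 = 32 price paths (U = up ×1.22, D = down ×0.73); each path with k up-moves has probability p*^k·(1−p*)^(5−k).
DDDDD: Ā=33.8627, payoff=50.0573, prob=0.011328
UDDDD: Ā=56.5924, payoff=27.3276, prob=0.016426
DUDDD: Ā=48.8504, payoff=35.0696, prob=0.016426
UUDDD: Ā=81.6404, payoff=2.2796, prob=0.023818
DDUDD: Ā=43.1987, payoff=40.7213, prob=0.016426
UDUDD: Ā=72.1951, payoff=11.7249, prob=0.023818
DUUDD: Ā=64.4531, payoff=19.4669, prob=0.023818
UUUDD: Ā=107.7162, payoff=0.0000, prob=0.034536
DDDUD: Ā=39.0730, payoff=44.8470, prob=0.016426
UDDUD: Ā=65.3001, payoff=18.6199, prob=0.023818
DUDUD: Ā=57.5581, payoff=26.3619, prob=0.023818
UUDUD: Ā=96.1930, payoff=0.0000, prob=0.034536
DDUUD: Ā=51.9065, payoff=32.0135, prob=0.023818
UDUUD: Ā=86.7478, payoff=0.0000, prob=0.034536
DUUUD: Ā=79.0058, payoff=4.9142, prob=0.034536
UUUUD: Ā=132.0371, payoff=0.0000, prob=0.050077
DDDDU: Ā=36.0613, payoff=47.8587, prob=0.016426
UDDDU: Ā=60.2668, payoff=23.6532, prob=0.023818
DUDDU: Ā=52.5248, payoff=31.3952, prob=0.023818
UUDDU: Ā=87.7811, payoff=0.0000, prob=0.034536
DDUDU: Ā=46.8731, payoff=37.0469, prob=0.023818
UDUDU: Ā=78.3359, payoff=5.5841, prob=0.034536
DUUDU: Ā=70.5939, payoff=13.3261, prob=0.034536
UUUDU: Ā=117.9788, payoff=0.0000, prob=0.050077
DDDUU: Ā=42.7474, payoff=41.1726, prob=0.023818
UDDUU: Ā=71.4408, payoff=12.4792, prob=0.034536
DUDUU: Ā=63.6988, payoff=20.2212, prob=0.034536
UUDUU: Ā=106.4556, payoff=0.0000, prob=0.050077
DDUUU: Ā=58.0472, payoff=25.8728, prob=0.034536
UDUUU: Ā=97.0103, payoff=0.0000, prob=0.050077
DUUUU: Ā=89.2683, payoff=0.0000, prob=0.050077
UUUUU: Ā=149.1882, payoff=0.0000, prob=0.072612
Price = Σ prob·payoff / R^5 = 12.434692 / 1.104081 = 11.2625

price = 11.2625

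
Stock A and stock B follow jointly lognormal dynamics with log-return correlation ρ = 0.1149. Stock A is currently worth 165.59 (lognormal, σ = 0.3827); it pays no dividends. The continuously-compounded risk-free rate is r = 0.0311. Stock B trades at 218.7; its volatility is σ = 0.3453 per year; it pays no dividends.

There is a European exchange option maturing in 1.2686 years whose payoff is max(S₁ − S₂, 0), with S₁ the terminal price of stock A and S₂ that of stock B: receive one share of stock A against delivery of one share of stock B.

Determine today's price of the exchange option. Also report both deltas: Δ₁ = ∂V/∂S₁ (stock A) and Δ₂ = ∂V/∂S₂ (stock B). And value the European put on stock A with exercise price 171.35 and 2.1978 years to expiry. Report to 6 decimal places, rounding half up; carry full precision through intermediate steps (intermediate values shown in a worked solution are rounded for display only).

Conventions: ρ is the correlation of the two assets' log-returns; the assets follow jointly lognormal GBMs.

exchange price = 19.891277
Δ1 = 0.406735
Δ2 = -0.217009
price(stock A put K=171.35) = 33.645869

σ_eff = √(σ₁² + σ₂² − 2ρσ₁σ₂) = √(0.3827² + 0.3453² − 2·0.1149·0.3827·0.3453) = 0.485102
d₁ = (ln(S₁/S₂) + (q₂ − q₁ + σ_eff²/2)T) / (σ_eff√T) = (ln(165.59/218.7) + (0.0 − 0.0 + 0.117662)·1.2686) / 0.546381 = -0.235952
d₂ = d₁ − σ_eff√T = -0.235952 − 0.546381 = -0.782334
N(d₁) = 0.406735,  N(d₂) = 0.217009
V = S₁·e^{−q₁T}·N(d₁) − S₂·e^{−q₂T}·N(d₂) = 67.351211 − 47.459934 = 19.891277
Δ₁ = e^{−q₁T}·N(d₁) = 0.406735;  Δ₂ = −e^{−q₂T}·N(d₂) = -0.217009
[vanilla: stock A put K=171.35]
σ√T = 0.3827·√2.1978 = 0.567352
d₁ = (ln(S/K) + (r+σ²/2)T) / (σ√T) = (ln(165.59/171.35) + (0.0311+0.3827²/2)·2.1978) / 0.567352 = (-0.034193 + 0.229296) / 0.567352 = 0.343882
d₂ = d₁ − σ√T = 0.343882 − 0.567352 = -0.223470
e^{−rT} = 0.933932
N(−d₁) = 0.365467,  N(−d₂) = 0.588415
price = K·e^{−rT}·N(−d₂) − S·N(−d₁) = 94.163615 − 60.517746 = 33.645869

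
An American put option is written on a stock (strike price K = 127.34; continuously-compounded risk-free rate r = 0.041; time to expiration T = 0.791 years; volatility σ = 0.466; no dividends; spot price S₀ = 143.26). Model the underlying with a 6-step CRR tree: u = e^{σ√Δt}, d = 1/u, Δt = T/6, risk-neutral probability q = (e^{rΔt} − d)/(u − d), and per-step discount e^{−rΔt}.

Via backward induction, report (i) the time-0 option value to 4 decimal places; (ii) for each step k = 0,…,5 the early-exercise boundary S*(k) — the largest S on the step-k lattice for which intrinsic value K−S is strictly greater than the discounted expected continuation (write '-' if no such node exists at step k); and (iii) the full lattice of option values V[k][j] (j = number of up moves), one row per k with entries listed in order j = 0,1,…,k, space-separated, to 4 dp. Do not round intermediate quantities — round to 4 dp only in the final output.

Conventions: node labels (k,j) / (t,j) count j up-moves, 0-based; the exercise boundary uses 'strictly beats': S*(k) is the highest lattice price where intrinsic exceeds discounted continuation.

price = 14.1091
boundary = - - - - 72.8108 86.2339
tree:
14.1091
20.9677 6.6516
30.1523 11.0047 1.8921
41.6092 17.7703 3.6149 0.0000
54.5292 27.7330 6.9064 0.0000 0.0000
65.8629 41.1061 13.1946 0.0000 0.0000 0.0000
75.4324 54.5292 25.2084 0.0000 0.0000 0.0000 0.0000

Δt=0.13183  u=1.18436  d=0.84434  q=0.47374  discount=0.99461
step 6 (expiry): payoffs max(K−S,0) = 75.4324 54.5292 25.2084 0.0000 0.0000 0.0000 0.0000
step 5: (k=5,j=0): S=61.4771, K−S=65.8629, hold=65.1765 ⇒ V=65.8629 exercise | (k=5,j=1): S=86.2339, K−S=41.1061, hold=40.4197 ⇒ V=41.1061 exercise | (k=5,j=2): S=120.9602, K−S=6.3798, hold=13.1946 ⇒ V=13.1946 continue | (k=5,j=3): S=169.6709, K−S=0.0000, hold=0.0000 ⇒ V=0.0000 continue | (k=5,j=4): S=237.9972, K−S=0.0000, hold=0.0000 ⇒ V=0.0000 continue | (k=5,j=5): S=333.8386, K−S=0.0000, hold=0.0000 ⇒ V=0.0000 continue  boundary S*=86.2339
step 4: (k=4,j=0): S=72.8108, K−S=54.5292, hold=53.8428 ⇒ V=54.5292 exercise | (k=4,j=1): S=102.1316, K−S=25.2084, hold=27.7330 ⇒ V=27.7330 continue | (k=4,j=2): S=143.2600, K−S=0.0000, hold=6.9064 ⇒ V=6.9064 continue | (k=4,j=3): S=200.9507, K−S=0.0000, hold=0.0000 ⇒ V=0.0000 continue | (k=4,j=4): S=281.8735, K−S=0.0000, hold=0.0000 ⇒ V=0.0000 continue  boundary S*=72.8108
step 3: (k=3,j=0): S=86.2339, K−S=41.1061, hold=41.6092 ⇒ V=41.6092 continue | (k=3,j=1): S=120.9602, K−S=6.3798, hold=17.7703 ⇒ V=17.7703 continue | (k=3,j=2): S=169.6709, K−S=0.0000, hold=3.6149 ⇒ V=3.6149 continue | (k=3,j=3): S=237.9972, K−S=0.0000, hold=0.0000 ⇒ V=0.0000 continue  boundary S*=-
step 2: (k=2,j=0): S=102.1316, K−S=25.2084, hold=30.1523 ⇒ V=30.1523 continue | (k=2,j=1): S=143.2600, K−S=0.0000, hold=11.0047 ⇒ V=11.0047 continue | (k=2,j=2): S=200.9507, K−S=0.0000, hold=1.8921 ⇒ V=1.8921 continue  boundary S*=-
step 1: (k=1,j=0): S=120.9602, K−S=6.3798, hold=20.9677 ⇒ V=20.9677 continue | (k=1,j=1): S=169.6709, K−S=0.0000, hold=6.6516 ⇒ V=6.6516 continue  boundary S*=-
step 0: (k=0,j=0): S=143.2600, K−S=0.0000, hold=14.1091 ⇒ V=14.1091 continue  boundary S*=-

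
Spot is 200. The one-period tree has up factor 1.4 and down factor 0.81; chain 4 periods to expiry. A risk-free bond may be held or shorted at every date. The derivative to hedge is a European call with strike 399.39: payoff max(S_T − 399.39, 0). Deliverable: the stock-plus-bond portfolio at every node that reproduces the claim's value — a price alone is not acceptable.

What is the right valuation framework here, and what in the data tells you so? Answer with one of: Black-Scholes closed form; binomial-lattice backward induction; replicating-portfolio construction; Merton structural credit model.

Key observation: the deliverable is the dynamic trading strategy on the 4-step tree (spot 200, moves 1.4 and 0.81), so the valuation must go through the node-by-node replicating-portfolio solve.

framework: replicating-portfolio construction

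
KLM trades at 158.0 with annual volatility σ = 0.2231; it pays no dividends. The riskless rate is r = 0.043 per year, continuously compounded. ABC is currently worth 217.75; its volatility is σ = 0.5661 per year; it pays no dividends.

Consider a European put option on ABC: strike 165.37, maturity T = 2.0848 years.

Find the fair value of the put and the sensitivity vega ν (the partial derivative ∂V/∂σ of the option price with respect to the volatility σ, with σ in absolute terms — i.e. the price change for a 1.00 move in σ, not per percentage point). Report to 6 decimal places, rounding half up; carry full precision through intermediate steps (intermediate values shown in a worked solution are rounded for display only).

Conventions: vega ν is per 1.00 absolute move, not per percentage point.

price = 30.587713
ν = 87.027940

σ√T = 0.5661·√2.0848 = 0.817383
d₁ = (ln(S/K) + (r+σ²/2)T) / (σ√T) = (ln(217.75/165.37) + (0.043+0.5661²/2)·2.0848) / 0.817383 = (0.275162 + 0.423704) / 0.817383 = 0.855004
d₂ = d₁ − σ√T = 0.855004 − 0.817383 = 0.037622
e^{−rT} = 0.914254
N(−d₁) = 0.196274,  N(−d₂) = 0.484995
Put price V = K·e^{−rT}·N(−d₂) − S·N(−d₁) = 73.326449 − 42.738736 = 30.587713
φ(d₁) = (1/√(2π))·e^{−d₁²/2} = 0.276801
ν = S·φ(d₁)·√T = 87.027940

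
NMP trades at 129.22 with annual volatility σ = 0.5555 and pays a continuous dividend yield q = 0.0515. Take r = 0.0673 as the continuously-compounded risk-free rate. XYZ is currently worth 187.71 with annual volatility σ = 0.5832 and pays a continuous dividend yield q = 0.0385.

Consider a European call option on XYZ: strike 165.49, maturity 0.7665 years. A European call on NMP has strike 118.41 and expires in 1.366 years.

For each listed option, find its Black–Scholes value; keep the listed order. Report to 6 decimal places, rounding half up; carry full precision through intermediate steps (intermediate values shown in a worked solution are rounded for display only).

[XYZ call K=165.49]
σ√T = 0.5832·√0.7665 = 0.510592
d₁ = (ln(S/K) + (r−q+σ²/2)T) / (σ√T) = (ln(187.71/165.49) + (0.0673−0.0385+0.5832²/2)·0.7665) / 0.510592 = (0.125987 + 0.152427) / 0.510592 = 0.545278
d₂ = d₁ − σ√T = 0.545278 − 0.510592 = 0.034687
e^{−rT} = 0.949722
e^{−qT} = 0.970921
N(d₁) = 0.707219,  N(d₂) = 0.513835
price = S·e^{−qT}·N(d₁) − K·e^{−rT}·N(d₂) = 128.891762 − 80.759271 = 48.132491
[NMP call K=118.41]
σ√T = 0.5555·√1.366 = 0.649246
d₁ = (ln(S/K) + (r−q+σ²/2)T) / (σ√T) = (ln(129.22/118.41) + (0.0673−0.0515+0.5555²/2)·1.366) / 0.649246 = (0.087363 + 0.232343) / 0.649246 = 0.492427
d₂ = d₁ − σ√T = 0.492427 − 0.649246 = -0.156819
e^{−rT} = 0.912167
e^{−qT} = 0.932068
N(d₁) = 0.688791,  N(d₂) = 0.437694
price = S·e^{−qT}·N(d₁) − K·e^{−rT}·N(d₂) = 82.959315 − 47.275175 = 35.684139

price(XYZ call K=165.49) = 48.132491
price(NMP call K=118.41) = 35.684139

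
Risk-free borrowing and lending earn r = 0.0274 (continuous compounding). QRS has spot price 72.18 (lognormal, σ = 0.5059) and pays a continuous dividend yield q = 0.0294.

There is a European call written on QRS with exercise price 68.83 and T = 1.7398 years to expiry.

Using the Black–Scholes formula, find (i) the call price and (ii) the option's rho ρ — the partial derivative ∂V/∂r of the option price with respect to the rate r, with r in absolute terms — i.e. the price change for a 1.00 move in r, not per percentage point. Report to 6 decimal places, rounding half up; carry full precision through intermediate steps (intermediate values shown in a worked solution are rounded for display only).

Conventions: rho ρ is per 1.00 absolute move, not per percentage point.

price = 19.051897
ρ = 45.040967

σ√T = 0.5059·√1.7398 = 0.667290
d₁ = (ln(S/K) + (r−q+σ²/2)T) / (σ√T) = (ln(72.18/68.83) + (0.0274−0.0294+0.5059²/2)·1.7398) / 0.667290 = (0.047523 + 0.219158) / 0.667290 = 0.399649
d₂ = d₁ − σ√T = 0.399649 − 0.667290 = -0.267641
e^{−rT} = 0.953448
e^{−qT} = 0.950136
N(d₁) = 0.655292,  N(d₂) = 0.394488
Call price V = S·e^{−qT}·N(d₁) − K·e^{−rT}·N(d₂) = 44.940486 − 25.888589 = 19.051897
ρ = K·T·e^{−rT}·N(d₂) = 45.040967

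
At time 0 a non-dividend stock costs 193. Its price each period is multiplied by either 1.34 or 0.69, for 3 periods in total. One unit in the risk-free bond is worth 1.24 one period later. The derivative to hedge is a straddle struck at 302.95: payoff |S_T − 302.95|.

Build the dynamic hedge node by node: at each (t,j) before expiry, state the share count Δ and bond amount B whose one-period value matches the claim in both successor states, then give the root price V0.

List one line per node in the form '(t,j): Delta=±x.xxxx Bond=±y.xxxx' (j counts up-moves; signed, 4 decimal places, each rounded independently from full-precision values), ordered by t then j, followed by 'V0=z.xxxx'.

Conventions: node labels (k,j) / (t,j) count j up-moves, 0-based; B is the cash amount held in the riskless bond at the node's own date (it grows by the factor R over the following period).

(0,0): Delta=0.1984 Bond=30.1935
(1,0): Delta=-1.0000 Bond=197.0278
(1,1): Delta=0.3106 Bond=8.4239
(2,0): Delta=-1.0000 Bond=244.3145
(2,1): Delta=-1.0000 Bond=244.3145
(2,2): Delta=0.4333 Bond=-32.0760
V0=68.4803

No-arbitrage ⇒ martingale measure with p* = (R−d)/(u−d) = 0.8462.
Payoffs at expiry: V(3,0)=239.5478, V(3,1)=179.8210, V(3,2)=63.8299, V(3,3)=161.4281
  t=2,j=0: stock 91.8873 → up 123.1290 (V=179.8210), down 63.4022 (V=239.5478). Price 152.4272; hedge Δ=-1.0000, bond B=244.3145.
  t=2,j=1: stock 178.4478 → up 239.1201 (V=63.8299), down 123.1290 (V=179.8210). Price 65.8667; hedge Δ=-1.0000, bond B=244.3145.
  t=2,j=2: stock 346.5508 → up 464.3781 (V=161.4281), down 239.1201 (V=63.8299). Price 118.0750; hedge Δ=0.4333, bond B=-32.0760.
  t=1,j=0: stock 133.1700 → up 178.4478 (V=65.8667), down 91.8873 (V=152.4272). Price 63.8578; hedge Δ=-1.0000, bond B=197.0278.
  t=1,j=1: stock 258.6200 → up 346.5508 (V=118.0750), down 178.4478 (V=65.8667). Price 88.7443; hedge Δ=0.3106, bond B=8.4239.
  t=0,j=0: stock 193.0000 → up 258.6200 (V=88.7443), down 133.1700 (V=63.8578). Price 68.4803; hedge Δ=0.1984, bond B=30.1935.
Verification: the root portfolio costs Δ(0,0)·S0 + B(0,0) = 68.4803, matching V0.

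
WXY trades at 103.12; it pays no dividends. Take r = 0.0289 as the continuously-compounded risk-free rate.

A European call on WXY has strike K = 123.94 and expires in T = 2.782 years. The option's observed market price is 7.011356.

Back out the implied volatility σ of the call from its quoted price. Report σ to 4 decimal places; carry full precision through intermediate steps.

At σ = 0.1636 the Black–Scholes value reproduces the quote:
σ√T = 0.1636·√2.782 = 0.272874
d₁ = (ln(S/K) + (r+σ²/2)T) / (σ√T) = (ln(103.12/123.94) + (0.0289+0.1636²/2)·2.782) / 0.272874 = (-0.183904 + 0.117630) / 0.272874 = -0.242875
d₂ = d₁ − σ√T = -0.242875 − 0.272874 = -0.515749
e^{−rT} = 0.922747
N(d₁) = 0.404051,  N(d₂) = 0.303015
V = S·N(d₁) − K·e^{−rT}·N(d₂) = 41.665732 − 34.654376 = 7.011356 (the observed quote) — the price is monotone increasing in volatility, hence this σ is the only solution

sigma = 0.1636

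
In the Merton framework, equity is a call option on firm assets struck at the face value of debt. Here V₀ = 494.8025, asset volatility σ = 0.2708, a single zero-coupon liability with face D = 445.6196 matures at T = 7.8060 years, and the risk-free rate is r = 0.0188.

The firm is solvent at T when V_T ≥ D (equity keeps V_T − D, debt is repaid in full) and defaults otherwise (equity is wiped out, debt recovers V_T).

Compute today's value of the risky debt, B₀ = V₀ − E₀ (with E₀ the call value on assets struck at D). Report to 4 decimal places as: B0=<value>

With assets at 494.8025 and a single debt payment of 445.6196 at 7.8060 years:
d₁ = [ln(V₀/D) + (r + σ²/2)T] / (σ√T)
   = [ln(494.8025/445.6196) + (0.0188 + 0.5·0.2708²)·7.8060] / (0.2708·√7.8060)
   = [0.104693 + 0.432970] / 0.756594 = 0.710636
d₂ = d₁ − σ√T = 0.710636 − 0.756594 = -0.045958
N(d₁) = 0.761345,  N(d₂) = 0.481672,  e^(−rT) = 0.863507
E₀ = V₀·N(d₁) − D·e^(−rT)·N(d₂)
   = 494.8025·0.761345 − 445.6196·0.863507·0.481672 = 191.370140
B₀ = V₀ − E₀ = 494.8025 − 191.370140 = 303.432360

B0=303.4324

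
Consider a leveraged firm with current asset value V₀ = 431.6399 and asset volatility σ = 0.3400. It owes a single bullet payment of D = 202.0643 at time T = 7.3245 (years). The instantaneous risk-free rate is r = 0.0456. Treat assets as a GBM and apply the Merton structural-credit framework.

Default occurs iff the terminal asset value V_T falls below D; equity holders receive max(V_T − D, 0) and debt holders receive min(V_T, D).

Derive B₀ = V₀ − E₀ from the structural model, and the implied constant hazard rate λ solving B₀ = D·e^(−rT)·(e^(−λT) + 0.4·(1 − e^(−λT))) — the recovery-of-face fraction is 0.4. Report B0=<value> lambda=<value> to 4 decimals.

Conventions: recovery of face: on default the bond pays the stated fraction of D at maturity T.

B0=132.3671 lambda=0.0209

Equity is a call on the firm's assets struck at D = 202.0643:
d₁ = [ln(V₀/D) + (r + σ²/2)T] / (σ√T)
   = [ln(431.6399/202.0643) + (0.0456 + 0.5·0.3400²)·7.3245] / (0.3400·√7.3245)
   = [0.759006 + 0.757353] / 0.920170 = 1.647912
d₂ = d₁ − σ√T = 1.647912 − 0.920170 = 0.727743
N(d₁) = 0.950315,  N(d₂) = 0.766614,  e^(−rT) = 0.716056
E₀ = V₀·N(d₁) − D·e^(−rT)·N(d₂)
   = 431.6399·0.950315 − 202.0643·0.716056·0.766614 = 299.272813
B₀ = V₀ − E₀ = 431.6399 − 299.272813 = 132.367087
e^(−λT) = (B₀·e^(rT)/D − 0.4)/(1 − 0.4) = (132.3671·1.396539/202.0643 − 0.4)/0.6 = 0.85806126
λ = −ln(0.85806126)/7.3245 = 0.020900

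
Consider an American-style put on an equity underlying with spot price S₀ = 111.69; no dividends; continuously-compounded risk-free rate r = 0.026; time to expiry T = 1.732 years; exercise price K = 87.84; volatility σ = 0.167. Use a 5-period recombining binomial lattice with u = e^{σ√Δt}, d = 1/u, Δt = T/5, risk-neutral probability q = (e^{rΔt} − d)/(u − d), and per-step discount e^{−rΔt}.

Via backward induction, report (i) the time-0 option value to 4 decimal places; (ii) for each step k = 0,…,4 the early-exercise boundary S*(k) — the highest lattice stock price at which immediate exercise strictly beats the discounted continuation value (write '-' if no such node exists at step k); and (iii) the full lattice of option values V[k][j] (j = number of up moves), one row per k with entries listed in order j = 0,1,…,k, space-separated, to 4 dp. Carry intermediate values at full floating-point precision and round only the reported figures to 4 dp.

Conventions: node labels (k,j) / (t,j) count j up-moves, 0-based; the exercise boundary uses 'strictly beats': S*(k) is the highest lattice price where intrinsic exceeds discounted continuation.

price = 1.1193
boundary = - - - - 75.3822
tree:
1.1193
2.1022 0.2365
3.8889 0.4986 0.0000
7.0540 1.0511 0.0000 0.0000
12.4578 2.2161 0.0000 0.0000 0.0000
19.5146 4.6722 0.0000 0.0000 0.0000 0.0000

Δt=0.34640, u=1.10328, d=0.90639, q=0.52140, disc=e^(-rΔt)=0.99103
k=5 terminal: V=max(K-S,0) → 19.5146 4.6722 0.0000 0.0000 0.0000 0.0000
k=4: j=0 S=75.3822 intr=12.4578 cont=11.6703 V=12.4578[EX]; j=1 S=91.7575 intr=0.0000 cont=2.2161 V=2.2161[hold]; j=2 S=111.6900 intr=0.0000 cont=0.0000 V=0.0000[hold]; j=3 S=135.9525 intr=0.0000 cont=0.0000 V=0.0000[hold]; j=4 S=165.4855 intr=0.0000 cont=0.0000 V=0.0000[hold]  S*(4)=75.3822
k=3: j=0 S=83.1678 intr=4.6722 cont=7.0540 V=7.0540[hold]; j=1 S=101.2343 intr=0.0000 cont=1.0511 V=1.0511[hold]; j=2 S=123.2255 intr=0.0000 cont=0.0000 V=0.0000[hold]; j=3 S=149.9939 intr=0.0000 cont=0.0000 V=0.0000[hold]  S*(3)=-
k=2: j=0 S=91.7575 intr=0.0000 cont=3.8889 V=3.8889[hold]; j=1 S=111.6900 intr=0.0000 cont=0.4986 V=0.4986[hold]; j=2 S=135.9525 intr=0.0000 cont=0.0000 V=0.0000[hold]  S*(2)=-
k=1: j=0 S=101.2343 intr=0.0000 cont=2.1022 V=2.1022[hold]; j=1 S=123.2255 intr=0.0000 cont=0.2365 V=0.2365[hold]  S*(1)=-
k=0: j=0 S=111.6900 intr=0.0000 cont=1.1193 V=1.1193[hold]  S*(0)=-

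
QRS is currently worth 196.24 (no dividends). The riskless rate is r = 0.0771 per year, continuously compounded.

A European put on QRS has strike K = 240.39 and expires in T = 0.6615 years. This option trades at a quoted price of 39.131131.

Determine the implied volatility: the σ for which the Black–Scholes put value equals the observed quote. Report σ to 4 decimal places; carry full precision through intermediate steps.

At σ = 0.2741 the Black–Scholes value reproduces the quote:
σ√T = 0.2741·√0.6615 = 0.222933
d₁ = (ln(S/K) + (r+σ²/2)T) / (σ√T) = (ln(196.24/240.39) + (0.0771+0.2741²/2)·0.6615) / 0.222933 = (-0.202924 + 0.075851) / 0.222933 = -0.570006
d₂ = d₁ − σ√T = -0.570006 − 0.222933 = -0.792939
e^{−rT} = 0.950277
N(−d₁) = 0.715663,  N(−d₂) = 0.786093
V = K·e^{−rT}·N(−d₂) − S·N(−d₁) = 179.572877 − 140.441746 = 39.131131 (matching the quote); vega is positive throughout, so no other σ reproduces this price

sigma = 0.2741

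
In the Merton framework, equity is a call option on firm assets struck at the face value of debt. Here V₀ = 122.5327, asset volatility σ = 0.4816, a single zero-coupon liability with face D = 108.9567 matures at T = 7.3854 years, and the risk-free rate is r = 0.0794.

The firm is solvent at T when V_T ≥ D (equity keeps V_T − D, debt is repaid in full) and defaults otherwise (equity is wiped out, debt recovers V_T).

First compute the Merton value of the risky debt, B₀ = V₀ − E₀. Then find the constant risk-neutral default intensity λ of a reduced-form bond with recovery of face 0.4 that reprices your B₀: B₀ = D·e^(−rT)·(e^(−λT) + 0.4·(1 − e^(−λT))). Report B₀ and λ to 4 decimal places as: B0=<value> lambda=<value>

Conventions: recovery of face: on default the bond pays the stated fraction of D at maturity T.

B0=41.7807 lambda=0.0988

Equity is a call on the firm's assets struck at D = 108.9567:
d₁ = [ln(V₀/D) + (r + σ²/2)T] / (σ√T)
   = [ln(122.5327/108.9567) + (0.0794 + 0.5·0.4816²)·7.3854] / (0.4816·√7.3854)
   = [0.117427 + 1.442880] / 1.308801 = 1.192166
d₂ = d₁ − σ√T = 1.192166 − 1.308801 = -0.116635
N(d₁) = 0.883402,  N(d₂) = 0.453575,  e^(−rT) = 0.556326
E₀ = V₀·N(d₁) − D·e^(−rT)·N(d₂)
   = 122.5327·0.883402 − 108.9567·0.556326·0.453575 = 80.751982
B₀ = V₀ − E₀ = 122.5327 − 80.751982 = 41.780718
e^(−λT) = (B₀·e^(rT)/D − 0.4)/(1 − 0.4) = (41.7807·1.797507/108.9567 − 0.4)/0.6 = 0.48212462
λ = −ln(0.48212462)/7.3854 = 0.098783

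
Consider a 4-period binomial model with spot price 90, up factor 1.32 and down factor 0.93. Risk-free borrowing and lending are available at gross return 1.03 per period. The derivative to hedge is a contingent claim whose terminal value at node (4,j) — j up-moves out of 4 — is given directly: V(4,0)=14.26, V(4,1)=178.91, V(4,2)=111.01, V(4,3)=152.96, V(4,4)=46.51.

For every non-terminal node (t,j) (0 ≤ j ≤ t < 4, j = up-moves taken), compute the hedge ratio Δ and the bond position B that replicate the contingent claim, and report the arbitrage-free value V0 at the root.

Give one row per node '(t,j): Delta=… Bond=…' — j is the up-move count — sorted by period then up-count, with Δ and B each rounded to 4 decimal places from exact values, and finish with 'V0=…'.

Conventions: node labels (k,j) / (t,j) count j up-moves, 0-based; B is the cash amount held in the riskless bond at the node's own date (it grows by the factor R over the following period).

(0,0): Delta=1.1257 Bond=-1.8974
(1,0): Delta=1.9608 Bond=-71.8578
(1,1): Delta=-0.5807 Bond=200.7657
(2,0): Delta=3.3587 Bond=-182.8246
(2,1): Delta=-0.8953 Bond=241.5388
(2,2): Delta=0.0619 Bond=106.0133
(3,0): Delta=5.8318 Bond=-367.3465
(3,1): Delta=-1.6944 Bond=330.8984
(3,2): Delta=0.7376 Bond=10.6557
(3,3): Delta=-1.3186 Bond=394.9537
V0=99.4115

The replicating-portfolio and risk-neutral prices coincide; use p* = (1.03−0.93)/(1.32−0.93) = 0.2564 for the latter.
Terminal payoffs: V(4,0)=14.2600, V(4,1)=178.9100, V(4,2)=111.0100, V(4,3)=152.9600, V(4,4)=46.5100
(3,0): S=72.3921. Δ = (V_up−V_dn)/(S_up−S_dn) = (178.9100−14.2600)/(95.5576−67.3247) = 5.8318. V = [p*·178.9100 + (1−p*)·14.2600]/1.03 = 54.8330. B = V − Δ·S = -367.3465.
(3,1): S=102.7501. Δ = (V_up−V_dn)/(S_up−S_dn) = (111.0100−178.9100)/(135.6302−95.5576) = -1.6944. V = [p*·111.0100 + (1−p*)·178.9100]/1.03 = 156.7959. B = V − Δ·S = 330.8984.
(3,2): S=145.8389. Δ = (V_up−V_dn)/(S_up−S_dn) = (152.9600−111.0100)/(192.5073−135.6302) = 0.7376. V = [p*·152.9600 + (1−p*)·111.0100]/1.03 = 118.2198. B = V − Δ·S = 10.6557.
(3,3): S=206.9971. Δ = (V_up−V_dn)/(S_up−S_dn) = (46.5100−152.9600)/(273.2362−192.5073) = -1.3186. V = [p*·46.5100 + (1−p*)·152.9600]/1.03 = 122.0050. B = V − Δ·S = 394.9537.
(2,0): S=77.8410. Δ = (V_up−V_dn)/(S_up−S_dn) = (156.7959−54.8330)/(102.7501−72.3921) = 3.3587. V = [p*·156.7959 + (1−p*)·54.8330]/1.03 = 78.6187. B = V − Δ·S = -182.8246.
(2,1): S=110.4840. Δ = (V_up−V_dn)/(S_up−S_dn) = (118.2198−156.7959)/(145.8389−102.7501) = -0.8953. V = [p*·118.2198 + (1−p*)·156.7959]/1.03 = 142.6258. B = V − Δ·S = 241.5388.
(2,2): S=156.8160. Δ = (V_up−V_dn)/(S_up−S_dn) = (122.0050−118.2198)/(206.9971−145.8389) = 0.0619. V = [p*·122.0050 + (1−p*)·118.2198]/1.03 = 115.7188. B = V − Δ·S = 106.0133.
(1,0): S=83.7000. Δ = (V_up−V_dn)/(S_up−S_dn) = (142.6258−78.6187)/(110.4840−77.8410) = 1.9608. V = [p*·142.6258 + (1−p*)·78.6187]/1.03 = 92.2629. B = V − Δ·S = -71.8578.
(1,1): S=118.8000. Δ = (V_up−V_dn)/(S_up−S_dn) = (115.7188−142.6258)/(156.8160−110.4840) = -0.5807. V = [p*·115.7188 + (1−p*)·142.6258]/1.03 = 131.7734. B = V − Δ·S = 200.7657.
(0,0): S=90.0000. Δ = (V_up−V_dn)/(S_up−S_dn) = (131.7734−92.2629)/(118.8000−83.7000) = 1.1257. V = [p*·131.7734 + (1−p*)·92.2629]/1.03 = 99.4115. B = V − Δ·S = -1.8974.
As a check, the time-0 holding Δ(0,0)·S0 + B(0,0) comes to 99.4115 — exactly V0.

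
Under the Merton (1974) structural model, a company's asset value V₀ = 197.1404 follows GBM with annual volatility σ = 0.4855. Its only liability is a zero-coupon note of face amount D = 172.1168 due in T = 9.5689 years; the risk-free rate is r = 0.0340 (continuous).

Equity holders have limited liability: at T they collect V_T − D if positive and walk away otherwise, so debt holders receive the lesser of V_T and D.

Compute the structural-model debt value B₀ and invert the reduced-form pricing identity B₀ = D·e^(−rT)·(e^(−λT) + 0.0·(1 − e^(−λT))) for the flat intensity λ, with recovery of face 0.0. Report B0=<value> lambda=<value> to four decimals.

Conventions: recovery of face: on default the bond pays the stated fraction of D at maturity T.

B0=69.4392 lambda=0.0609

With assets at 197.1404 and a single debt payment of 172.1168 at 9.5689 years:
d₁ = [ln(V₀/D) + (r + σ²/2)T] / (σ√T)
   = [ln(197.1404/172.1168) + (0.0340 + 0.5·0.4855²)·9.5689] / (0.4855·√9.5689)
   = [0.135743 + 1.453087] / 1.501828 = 1.057930
d₂ = d₁ − σ√T = 1.057930 − 1.501828 = -0.443898
N(d₁) = 0.854956,  N(d₂) = 0.328558,  e^(−rT) = 0.722280
E₀ = V₀·N(d₁) − D·e^(−rT)·N(d₂)
   = 197.1404·0.854956 − 172.1168·0.722280·0.328558 = 127.701238
B₀ = V₀ − E₀ = 197.1404 − 127.701238 = 69.439162
e^(−λT) = (B₀·e^(rT)/D − 0)/(1 − 0) = (69.4392·1.384505/172.1168 − 0)/1 = 0.55856786
λ = −ln(0.55856786)/9.5689 = 0.060862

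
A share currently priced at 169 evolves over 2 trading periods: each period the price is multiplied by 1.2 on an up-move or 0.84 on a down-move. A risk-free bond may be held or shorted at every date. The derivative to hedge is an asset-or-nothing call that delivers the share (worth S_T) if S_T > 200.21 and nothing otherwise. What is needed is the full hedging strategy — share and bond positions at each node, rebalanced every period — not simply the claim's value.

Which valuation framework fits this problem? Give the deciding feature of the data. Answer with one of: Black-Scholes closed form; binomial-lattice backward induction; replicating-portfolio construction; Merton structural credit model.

framework: replicating-portfolio construction

Key observation: a price alone would not answer the question — the per-node share/bond construction on the spot-169, 1.2/0.84 tree is required, and only the replicating-portfolio method yields it.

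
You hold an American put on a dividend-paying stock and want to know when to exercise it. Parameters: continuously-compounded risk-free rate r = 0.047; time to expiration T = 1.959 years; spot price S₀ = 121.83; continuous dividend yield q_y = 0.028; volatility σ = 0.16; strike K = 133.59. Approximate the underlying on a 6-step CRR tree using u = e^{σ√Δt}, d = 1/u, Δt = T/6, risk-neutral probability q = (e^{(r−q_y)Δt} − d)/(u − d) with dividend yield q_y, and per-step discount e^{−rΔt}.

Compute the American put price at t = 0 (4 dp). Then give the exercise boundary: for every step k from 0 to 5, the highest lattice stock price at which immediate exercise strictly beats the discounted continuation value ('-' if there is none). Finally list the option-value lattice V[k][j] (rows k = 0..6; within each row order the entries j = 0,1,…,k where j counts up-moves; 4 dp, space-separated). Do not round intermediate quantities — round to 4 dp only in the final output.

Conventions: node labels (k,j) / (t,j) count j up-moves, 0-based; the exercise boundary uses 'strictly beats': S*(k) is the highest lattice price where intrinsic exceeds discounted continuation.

Δt=0.32650  u=1.09573  d=0.91263  q=0.51114  discount=0.98477
step 6 (expiry): payoffs max(K−S,0) = 63.1979 49.0750 32.1185 11.7600 0.0000 0.0000 0.0000
step 5: (k=5,j=0): S=77.1310, K−S=56.4590, hold=55.1266 ⇒ V=56.4590 exercise | (k=5,j=1): S=92.6060, K−S=40.9840, hold=39.7924 ⇒ V=40.9840 exercise | (k=5,j=2): S=111.1858, K−S=22.4042, hold=21.3817 ⇒ V=22.4042 exercise | (k=5,j=3): S=133.4933, K−S=0.0967, hold=5.6614 ⇒ V=5.6614 continue | (k=5,j=4): S=160.2763, K−S=0.0000, hold=0.0000 ⇒ V=0.0000 continue | (k=5,j=5): S=192.4330, K−S=0.0000, hold=0.0000 ⇒ V=0.0000 continue  boundary S*=111.1858
step 4: (k=4,j=0): S=84.5150, K−S=49.0750, hold=47.8097 ⇒ V=49.0750 exercise | (k=4,j=1): S=101.4715, K−S=32.1185, hold=31.0076 ⇒ V=32.1185 exercise | (k=4,j=2): S=121.8300, K−S=11.7600, hold=13.6354 ⇒ V=13.6354 continue | (k=4,j=3): S=146.2731, K−S=0.0000, hold=2.7255 ⇒ V=2.7255 continue | (k=4,j=4): S=175.6202, K−S=0.0000, hold=0.0000 ⇒ V=0.0000 continue  boundary S*=101.4715
step 3: (k=3,j=0): S=92.6060, K−S=40.9840, hold=39.7924 ⇒ V=40.9840 exercise | (k=3,j=1): S=111.1858, K−S=22.4042, hold=22.3257 ⇒ V=22.4042 exercise | (k=3,j=2): S=133.4933, K−S=0.0967, hold=7.9361 ⇒ V=7.9361 continue | (k=3,j=3): S=160.2763, K−S=0.0000, hold=1.3121 ⇒ V=1.3121 continue  boundary S*=111.1858
step 2: (k=2,j=0): S=101.4715, K−S=32.1185, hold=31.0076 ⇒ V=32.1185 exercise | (k=2,j=1): S=121.8300, K−S=11.7600, hold=14.7804 ⇒ V=14.7804 continue | (k=2,j=2): S=146.2731, K−S=0.0000, hold=4.4810 ⇒ V=4.4810 continue  boundary S*=101.4715
step 1: (k=1,j=0): S=111.1858, K−S=22.4042, hold=22.9020 ⇒ V=22.9020 continue | (k=1,j=1): S=133.4933, K−S=0.0967, hold=9.3710 ⇒ V=9.3710 continue  boundary S*=-
step 0: (k=0,j=0): S=121.8300, K−S=11.7600, hold=15.7423 ⇒ V=15.7423 continue  boundary S*=-

price = 15.7423
boundary = - - 101.4715 111.1858 101.4715 111.1858
tree:
15.7423
22.9020 9.3710
32.1185 14.7804 4.4810
40.9840 22.4042 7.9361 1.3121
49.0750 32.1185 13.6354 2.7255 0.0000
56.4590 40.9840 22.4042 5.6614 0.0000 0.0000
63.1979 49.0750 32.1185 11.7600 0.0000 0.0000 0.0000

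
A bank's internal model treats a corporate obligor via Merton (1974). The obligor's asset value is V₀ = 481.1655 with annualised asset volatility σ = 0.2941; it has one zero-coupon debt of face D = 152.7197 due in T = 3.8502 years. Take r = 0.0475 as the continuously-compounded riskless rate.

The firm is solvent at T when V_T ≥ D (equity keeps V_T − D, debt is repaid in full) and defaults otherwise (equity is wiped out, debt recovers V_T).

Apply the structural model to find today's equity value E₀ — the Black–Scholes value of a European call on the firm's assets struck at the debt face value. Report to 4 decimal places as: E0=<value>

Apply the equity-as-call identities (strike 152.7197, horizon 3.8502 years):
d₁ = [ln(V₀/D) + (r + σ²/2)T] / (σ√T)
   = [ln(481.1655/152.7197) + (0.0475 + 0.5·0.2941²)·3.8502] / (0.2941·√3.8502)
   = [1.147607 + 0.349396] / 0.577081 = 2.594095
d₂ = d₁ − σ√T = 2.594095 − 0.577081 = 2.017014
N(d₁) = 0.995258,  N(d₂) = 0.978153,  e^(−rT) = 0.832864
E₀ = V₀·N(d₁) − D·e^(−rT)·N(d₂)
   = 481.1655·0.995258 − 152.7197·0.832864·0.978153 = 354.467841

E0=354.4678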